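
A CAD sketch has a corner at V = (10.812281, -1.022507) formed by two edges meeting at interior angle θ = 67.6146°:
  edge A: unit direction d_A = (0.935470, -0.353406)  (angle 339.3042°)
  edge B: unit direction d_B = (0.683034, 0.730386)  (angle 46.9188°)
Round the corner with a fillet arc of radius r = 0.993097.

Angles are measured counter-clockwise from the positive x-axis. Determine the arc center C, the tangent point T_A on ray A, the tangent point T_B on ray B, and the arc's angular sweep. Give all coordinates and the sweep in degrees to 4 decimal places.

center=(12.5506,-0.6176) T_A=(12.1996,-1.5466) T_B=(11.8253,0.0607) sweep=112.3854

bisector direction at 13.1115° = (0.973930,0.226847)
center distance |VC| = r/sin(θ/2) = 0.993097/sin(33.8073°) = 1.784857
C = V + |VC|·bis = (12.5506,-0.6176)
T_A = V + ((C−V)·d_A)·d_A = V + 1.4831·d_A = (12.1996,-1.5466)
T_B = V + ((C−V)·d_B)·d_B = V + 1.4831·d_B = (11.8253,0.0607)
sweep = 180° − θ = 112.3854°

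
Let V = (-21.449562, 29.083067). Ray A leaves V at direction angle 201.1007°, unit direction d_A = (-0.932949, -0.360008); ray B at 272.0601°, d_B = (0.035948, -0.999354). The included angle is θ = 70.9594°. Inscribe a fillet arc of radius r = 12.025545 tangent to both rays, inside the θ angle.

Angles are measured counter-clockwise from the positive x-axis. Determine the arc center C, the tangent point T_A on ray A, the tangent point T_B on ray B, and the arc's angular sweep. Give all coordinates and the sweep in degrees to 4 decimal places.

center=(-32.8608,11.7898) T_A=(-37.1901,23.0091) T_B=(-20.8431,12.2221) sweep=109.0406

bisector direction at 236.5804° = (-0.550766,-0.834660)
center distance |VC| = r/sin(θ/2) = 12.025545/sin(35.4797°) = 20.718892
C = V + |VC|·bis = (-32.8608,11.7898)
T_A = V + ((C−V)·d_A)·d_A = V + 16.8718·d_A = (-37.1901,23.0091)
T_B = V + ((C−V)·d_B)·d_B = V + 16.8718·d_B = (-20.8431,12.2221)
sweep = 180° − θ = 109.0406°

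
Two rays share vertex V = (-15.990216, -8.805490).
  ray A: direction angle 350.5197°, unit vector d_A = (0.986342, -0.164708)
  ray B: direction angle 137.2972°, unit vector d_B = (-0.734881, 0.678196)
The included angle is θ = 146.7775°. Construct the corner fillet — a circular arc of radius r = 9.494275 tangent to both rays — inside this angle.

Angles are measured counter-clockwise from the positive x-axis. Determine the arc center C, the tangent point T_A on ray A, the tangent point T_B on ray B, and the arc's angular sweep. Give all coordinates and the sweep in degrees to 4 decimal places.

center=(-11.6327,0.0926) T_A=(-13.1965,-9.2720) T_B=(-18.0717,-6.8846) sweep=33.2225

bisector direction at 63.9085° = (0.439807,0.898092)
center distance |VC| = r/sin(θ/2) = 9.494275/sin(73.3888°) = 9.907761
C = V + |VC|·bis = (-11.6327,0.0926)
T_A = V + ((C−V)·d_A)·d_A = V + 2.8324·d_A = (-13.1965,-9.2720)
T_B = V + ((C−V)·d_B)·d_B = V + 2.8324·d_B = (-18.0717,-6.8846)
sweep = 180° − θ = 33.2225°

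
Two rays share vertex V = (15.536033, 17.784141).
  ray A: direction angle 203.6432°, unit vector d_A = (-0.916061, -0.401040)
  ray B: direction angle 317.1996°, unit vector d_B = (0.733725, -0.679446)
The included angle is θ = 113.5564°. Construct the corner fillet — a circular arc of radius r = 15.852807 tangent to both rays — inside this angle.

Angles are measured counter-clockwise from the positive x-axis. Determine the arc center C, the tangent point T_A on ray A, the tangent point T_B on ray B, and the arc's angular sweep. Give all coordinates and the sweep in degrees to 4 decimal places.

bisector direction at 260.4214° = (-0.166400,-0.986058)
center distance |VC| = r/sin(θ/2) = 15.852807/sin(56.7782°) = 18.950087
C = V + |VC|·bis = (12.3827,-0.9017)
T_A = V + ((C−V)·d_A)·d_A = V + 10.3824·d_A = (6.0251,13.6204)
T_B = V + ((C−V)·d_B)·d_B = V + 10.3824·d_B = (23.1539,10.7299)
sweep = 180° − θ = 66.4436°

center=(12.3827,-0.9017) T_A=(6.0251,13.6204) T_B=(23.1539,10.7299) sweep=66.4436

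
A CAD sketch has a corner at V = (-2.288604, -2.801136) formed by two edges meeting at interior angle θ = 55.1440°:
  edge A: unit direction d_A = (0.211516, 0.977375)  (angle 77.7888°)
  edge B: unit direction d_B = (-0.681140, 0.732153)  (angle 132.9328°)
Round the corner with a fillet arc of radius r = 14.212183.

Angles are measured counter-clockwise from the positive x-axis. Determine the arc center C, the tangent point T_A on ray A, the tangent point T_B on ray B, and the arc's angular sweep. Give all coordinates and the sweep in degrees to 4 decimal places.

bisector direction at 105.3608° = (-0.264896,0.964277)
center distance |VC| = r/sin(θ/2) = 14.212183/sin(27.5720°) = 30.704952
C = V + |VC|·bis = (-10.4222,26.8069)
T_A = V + ((C−V)·d_A)·d_A = V + 27.2178·d_A = (3.4684,23.8008)
T_B = V + ((C−V)·d_B)·d_B = V + 27.2178·d_B = (-20.8277,17.1265)
sweep = 180° − θ = 124.8560°

center=(-10.4222,26.8069) T_A=(3.4684,23.8008) T_B=(-20.8277,17.1265) sweep=124.8560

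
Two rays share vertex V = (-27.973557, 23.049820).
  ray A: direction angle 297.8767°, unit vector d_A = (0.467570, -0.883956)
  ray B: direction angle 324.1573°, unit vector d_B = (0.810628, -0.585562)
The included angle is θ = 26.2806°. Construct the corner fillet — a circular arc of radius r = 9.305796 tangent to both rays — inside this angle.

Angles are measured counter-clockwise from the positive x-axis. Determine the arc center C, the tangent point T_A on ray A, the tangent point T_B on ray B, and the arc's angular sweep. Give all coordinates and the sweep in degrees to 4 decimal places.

bisector direction at 311.0170° = (0.656283,-0.754515)
center distance |VC| = r/sin(θ/2) = 9.305796/sin(13.1403°) = 40.934050
C = V + |VC|·bis = (-1.1092,-7.8355)
T_A = V + ((C−V)·d_A)·d_A = V + 39.8622·d_A = (-9.3352,-12.1866)
T_B = V + ((C−V)·d_B)·d_B = V + 39.8622·d_B = (4.3399,-0.2920)
sweep = 180° − θ = 153.7194°

center=(-1.1092,-7.8355) T_A=(-9.3352,-12.1866) T_B=(4.3399,-0.2920) sweep=153.7194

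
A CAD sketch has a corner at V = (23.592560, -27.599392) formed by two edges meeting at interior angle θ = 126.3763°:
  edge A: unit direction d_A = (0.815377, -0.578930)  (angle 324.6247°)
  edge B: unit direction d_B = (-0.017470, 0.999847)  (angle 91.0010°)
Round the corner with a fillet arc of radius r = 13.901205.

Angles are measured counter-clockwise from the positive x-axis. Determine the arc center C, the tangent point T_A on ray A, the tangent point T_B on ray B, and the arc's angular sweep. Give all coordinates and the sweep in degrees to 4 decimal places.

center=(37.3689,-20.3320) T_A=(29.3211,-31.6667) T_B=(23.4698,-20.5749) sweep=53.6237

bisector direction at 27.8129° = (0.884476,0.466585)
center distance |VC| = r/sin(θ/2) = 13.901205/sin(63.1882°) = 15.575710
C = V + |VC|·bis = (37.3689,-20.3320)
T_A = V + ((C−V)·d_A)·d_A = V + 7.0256·d_A = (29.3211,-31.6667)
T_B = V + ((C−V)·d_B)·d_B = V + 7.0256·d_B = (23.4698,-20.5749)
sweep = 180° − θ = 53.6237°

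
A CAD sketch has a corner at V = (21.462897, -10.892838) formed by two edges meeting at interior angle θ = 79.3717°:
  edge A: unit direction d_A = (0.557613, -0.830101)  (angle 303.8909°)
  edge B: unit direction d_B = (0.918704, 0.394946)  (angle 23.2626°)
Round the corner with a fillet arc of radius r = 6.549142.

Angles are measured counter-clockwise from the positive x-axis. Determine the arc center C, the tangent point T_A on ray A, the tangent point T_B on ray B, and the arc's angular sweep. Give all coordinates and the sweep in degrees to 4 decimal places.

center=(31.3003,-13.7925) T_A=(25.8638,-17.4444) T_B=(28.7137,-7.7757) sweep=100.6283

bisector direction at 343.5767° = (0.959199,-0.282731)
center distance |VC| = r/sin(θ/2) = 6.549142/sin(39.6859°) = 10.255825
C = V + |VC|·bis = (31.3003,-13.7925)
T_A = V + ((C−V)·d_A)·d_A = V + 7.8924·d_A = (25.8638,-17.4444)
T_B = V + ((C−V)·d_B)·d_B = V + 7.8924·d_B = (28.7137,-7.7757)
sweep = 180° − θ = 100.6283°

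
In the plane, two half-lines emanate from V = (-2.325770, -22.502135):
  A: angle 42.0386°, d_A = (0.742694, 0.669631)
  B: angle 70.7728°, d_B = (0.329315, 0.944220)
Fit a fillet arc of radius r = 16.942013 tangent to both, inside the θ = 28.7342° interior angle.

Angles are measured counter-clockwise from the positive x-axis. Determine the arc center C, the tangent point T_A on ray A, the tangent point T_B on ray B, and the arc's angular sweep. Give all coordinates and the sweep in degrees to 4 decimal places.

bisector direction at 56.4057° = (0.553309,0.832976)
center distance |VC| = r/sin(θ/2) = 16.942013/sin(14.3671°) = 68.277767
C = V + |VC|·bis = (35.4529,34.3716)
T_A = V + ((C−V)·d_A)·d_A = V + 66.1424·d_A = (46.7978,21.7889)
T_B = V + ((C−V)·d_B)·d_B = V + 66.1424·d_B = (19.4559,39.9509)
sweep = 180° − θ = 151.2658°

center=(35.4529,34.3716) T_A=(46.7978,21.7889) T_B=(19.4559,39.9509) sweep=151.2658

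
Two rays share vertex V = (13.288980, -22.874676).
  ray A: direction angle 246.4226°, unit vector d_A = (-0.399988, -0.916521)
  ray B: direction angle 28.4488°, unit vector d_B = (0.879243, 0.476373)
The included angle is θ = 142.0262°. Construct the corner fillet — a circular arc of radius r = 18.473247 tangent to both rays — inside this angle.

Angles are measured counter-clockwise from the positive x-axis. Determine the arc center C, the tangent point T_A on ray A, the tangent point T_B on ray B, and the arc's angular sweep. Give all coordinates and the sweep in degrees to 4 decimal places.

center=(27.6777,-36.0893) T_A=(10.7466,-28.7002) T_B=(18.8776,-19.8468) sweep=37.9738

bisector direction at 317.4357° = (0.736519,-0.676417)
center distance |VC| = r/sin(θ/2) = 18.473247/sin(71.0131°) = 19.536151
C = V + |VC|·bis = (27.6777,-36.0893)
T_A = V + ((C−V)·d_A)·d_A = V + 6.3561·d_A = (10.7466,-28.7002)
T_B = V + ((C−V)·d_B)·d_B = V + 6.3561·d_B = (18.8776,-19.8468)
sweep = 180° − θ = 37.9738°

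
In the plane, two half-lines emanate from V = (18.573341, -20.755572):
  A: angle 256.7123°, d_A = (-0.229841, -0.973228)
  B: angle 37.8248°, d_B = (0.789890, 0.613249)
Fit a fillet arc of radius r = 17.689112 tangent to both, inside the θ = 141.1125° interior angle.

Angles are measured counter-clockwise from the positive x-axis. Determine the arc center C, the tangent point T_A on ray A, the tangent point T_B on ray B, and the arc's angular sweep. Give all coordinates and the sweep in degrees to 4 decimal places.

bisector direction at 327.2686° = (0.841214,-0.540702)
center distance |VC| = r/sin(θ/2) = 17.689112/sin(70.5563°) = 18.758959
C = V + |VC|·bis = (34.3536,-30.8986)
T_A = V + ((C−V)·d_A)·d_A = V + 6.2445·d_A = (17.1381,-26.8329)
T_B = V + ((C−V)·d_B)·d_B = V + 6.2445·d_B = (23.5058,-16.9261)
sweep = 180° − θ = 38.8875°

center=(34.3536,-30.8986) T_A=(17.1381,-26.8329) T_B=(23.5058,-16.9261) sweep=38.8875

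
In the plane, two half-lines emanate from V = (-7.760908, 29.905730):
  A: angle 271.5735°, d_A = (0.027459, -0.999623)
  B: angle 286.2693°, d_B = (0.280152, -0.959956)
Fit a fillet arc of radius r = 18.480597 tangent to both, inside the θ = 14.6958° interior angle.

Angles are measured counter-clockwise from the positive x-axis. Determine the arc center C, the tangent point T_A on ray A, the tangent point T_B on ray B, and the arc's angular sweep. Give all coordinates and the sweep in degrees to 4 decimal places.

center=(14.6480,-112.8457) T_A=(-3.8256,-113.3531) T_B=(32.3885,-107.6683) sweep=165.3042

bisector direction at 278.9214° = (0.155079,-0.987902)
center distance |VC| = r/sin(θ/2) = 18.480597/sin(7.3479°) = 144.499553
C = V + |VC|·bis = (14.6480,-112.8457)
T_A = V + ((C−V)·d_A)·d_A = V + 143.3129·d_A = (-3.8256,-113.3531)
T_B = V + ((C−V)·d_B)·d_B = V + 143.3129·d_B = (32.3885,-107.6683)
sweep = 180° − θ = 165.3042°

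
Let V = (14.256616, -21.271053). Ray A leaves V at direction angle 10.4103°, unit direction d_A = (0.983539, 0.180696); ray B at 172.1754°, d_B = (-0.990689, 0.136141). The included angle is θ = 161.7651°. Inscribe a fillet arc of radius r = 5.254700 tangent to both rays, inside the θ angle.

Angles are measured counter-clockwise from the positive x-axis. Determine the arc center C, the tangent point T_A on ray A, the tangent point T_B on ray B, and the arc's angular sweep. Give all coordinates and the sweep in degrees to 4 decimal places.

center=(14.1365,-15.9505) T_A=(15.0860,-21.1187) T_B=(13.4212,-21.1562) sweep=18.2349

bisector direction at 91.2929° = (-0.022563,0.999745)
center distance |VC| = r/sin(θ/2) = 5.254700/sin(80.8825°) = 5.321940
C = V + |VC|·bis = (14.1365,-15.9505)
T_A = V + ((C−V)·d_A)·d_A = V + 0.8433·d_A = (15.0860,-21.1187)
T_B = V + ((C−V)·d_B)·d_B = V + 0.8433·d_B = (13.4212,-21.1562)
sweep = 180° − θ = 18.2349°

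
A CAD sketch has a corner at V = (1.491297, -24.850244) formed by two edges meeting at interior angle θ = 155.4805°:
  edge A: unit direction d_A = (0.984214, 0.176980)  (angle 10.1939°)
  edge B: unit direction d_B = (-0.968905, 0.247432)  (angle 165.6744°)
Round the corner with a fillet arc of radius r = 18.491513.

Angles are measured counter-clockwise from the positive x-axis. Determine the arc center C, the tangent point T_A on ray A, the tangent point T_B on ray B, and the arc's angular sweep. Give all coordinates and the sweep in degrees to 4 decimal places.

bisector direction at 87.9342° = (0.036048,0.999350)
center distance |VC| = r/sin(θ/2) = 18.491513/sin(77.7403°) = 18.923053
C = V + |VC|·bis = (2.1734,-5.9395)
T_A = V + ((C−V)·d_A)·d_A = V + 4.0182·d_A = (5.4461,-24.1391)
T_B = V + ((C−V)·d_B)·d_B = V + 4.0182·d_B = (-2.4020,-23.8560)
sweep = 180° − θ = 24.5195°

center=(2.1734,-5.9395) T_A=(5.4461,-24.1391) T_B=(-2.4020,-23.8560) sweep=24.5195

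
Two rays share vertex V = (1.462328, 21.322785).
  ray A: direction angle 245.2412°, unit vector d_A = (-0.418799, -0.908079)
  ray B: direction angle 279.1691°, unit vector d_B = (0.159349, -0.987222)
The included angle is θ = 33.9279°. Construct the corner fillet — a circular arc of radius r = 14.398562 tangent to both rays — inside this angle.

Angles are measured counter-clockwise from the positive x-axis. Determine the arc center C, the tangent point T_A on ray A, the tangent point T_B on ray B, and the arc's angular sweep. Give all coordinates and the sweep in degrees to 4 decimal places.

bisector direction at 262.2052° = (-0.135627,-0.990760)
center distance |VC| = r/sin(θ/2) = 14.398562/sin(16.9640°) = 49.349023
C = V + |VC|·bis = (-5.2307,-27.5703)
T_A = V + ((C−V)·d_A)·d_A = V + 47.2018·d_A = (-18.3057,-21.5401)
T_B = V + ((C−V)·d_B)·d_B = V + 47.2018·d_B = (8.9839,-25.2759)
sweep = 180° − θ = 146.0721°

center=(-5.2307,-27.5703) T_A=(-18.3057,-21.5401) T_B=(8.9839,-25.2759) sweep=146.0721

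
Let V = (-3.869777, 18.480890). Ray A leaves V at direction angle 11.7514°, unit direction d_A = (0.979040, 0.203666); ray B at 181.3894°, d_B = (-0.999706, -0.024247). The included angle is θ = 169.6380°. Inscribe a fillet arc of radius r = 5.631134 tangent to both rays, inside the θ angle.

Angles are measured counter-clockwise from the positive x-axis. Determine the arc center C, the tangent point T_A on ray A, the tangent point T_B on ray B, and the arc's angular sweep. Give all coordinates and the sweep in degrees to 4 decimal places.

bisector direction at 96.5704° = (-0.114424,0.993432)
center distance |VC| = r/sin(θ/2) = 5.631134/sin(84.8190°) = 5.654235
C = V + |VC|·bis = (-4.5168,24.0980)
T_A = V + ((C−V)·d_A)·d_A = V + 0.5106·d_A = (-3.3699,18.5849)
T_B = V + ((C−V)·d_B)·d_B = V + 0.5106·d_B = (-4.3802,18.4685)
sweep = 180° − θ = 10.3620°

center=(-4.5168,24.0980) T_A=(-3.3699,18.5849) T_B=(-4.3802,18.4685) sweep=10.3620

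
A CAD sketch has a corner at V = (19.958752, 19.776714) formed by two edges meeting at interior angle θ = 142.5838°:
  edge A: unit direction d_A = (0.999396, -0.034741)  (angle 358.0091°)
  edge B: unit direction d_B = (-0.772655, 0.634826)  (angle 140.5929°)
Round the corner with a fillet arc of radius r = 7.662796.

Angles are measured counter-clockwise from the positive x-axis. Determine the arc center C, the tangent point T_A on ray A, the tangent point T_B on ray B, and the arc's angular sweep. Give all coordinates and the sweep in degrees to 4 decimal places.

bisector direction at 69.3010° = (0.353459,0.935450)
center distance |VC| = r/sin(θ/2) = 7.662796/sin(71.2919°) = 8.090245
C = V + |VC|·bis = (22.8183,27.3447)
T_A = V + ((C−V)·d_A)·d_A = V + 2.5949·d_A = (22.5521,19.6866)
T_B = V + ((C−V)·d_B)·d_B = V + 2.5949·d_B = (17.9538,21.4240)
sweep = 180° − θ = 37.4162°

center=(22.8183,27.3447) T_A=(22.5521,19.6866) T_B=(17.9538,21.4240) sweep=37.4162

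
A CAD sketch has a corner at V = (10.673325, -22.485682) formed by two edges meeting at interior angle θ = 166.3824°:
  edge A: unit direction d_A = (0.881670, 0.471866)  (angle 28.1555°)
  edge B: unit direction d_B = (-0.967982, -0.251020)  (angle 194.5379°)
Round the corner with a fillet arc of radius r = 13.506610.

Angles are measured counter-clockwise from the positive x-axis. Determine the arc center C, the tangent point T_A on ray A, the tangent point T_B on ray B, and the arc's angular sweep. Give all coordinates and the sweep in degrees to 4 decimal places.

bisector direction at 111.3467° = (-0.364011,0.931395)
center distance |VC| = r/sin(θ/2) = 13.506610/sin(83.1912°) = 13.602545
C = V + |VC|·bis = (5.7219,-9.8163)
T_A = V + ((C−V)·d_A)·d_A = V + 1.6127·d_A = (12.0952,-21.7247)
T_B = V + ((C−V)·d_B)·d_B = V + 1.6127·d_B = (9.1123,-22.8905)
sweep = 180° − θ = 13.6176°

center=(5.7219,-9.8163) T_A=(12.0952,-21.7247) T_B=(9.1123,-22.8905) sweep=13.6176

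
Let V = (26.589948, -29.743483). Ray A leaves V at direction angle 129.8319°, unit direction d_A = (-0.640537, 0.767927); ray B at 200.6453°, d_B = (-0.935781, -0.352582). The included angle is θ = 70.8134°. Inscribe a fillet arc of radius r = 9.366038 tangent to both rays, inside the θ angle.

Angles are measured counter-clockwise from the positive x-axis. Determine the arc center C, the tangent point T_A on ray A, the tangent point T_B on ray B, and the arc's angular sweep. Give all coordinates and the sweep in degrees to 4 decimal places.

bisector direction at 165.2386° = (-0.966995,0.254794)
center distance |VC| = r/sin(θ/2) = 9.366038/sin(35.4067°) = 16.165720
C = V + |VC|·bis = (10.9578,-25.6245)
T_A = V + ((C−V)·d_A)·d_A = V + 13.1760·d_A = (18.1502,-19.6253)
T_B = V + ((C−V)·d_B)·d_B = V + 13.1760·d_B = (14.2601,-34.3891)
sweep = 180° − θ = 109.1866°

center=(10.9578,-25.6245) T_A=(18.1502,-19.6253) T_B=(14.2601,-34.3891) sweep=109.1866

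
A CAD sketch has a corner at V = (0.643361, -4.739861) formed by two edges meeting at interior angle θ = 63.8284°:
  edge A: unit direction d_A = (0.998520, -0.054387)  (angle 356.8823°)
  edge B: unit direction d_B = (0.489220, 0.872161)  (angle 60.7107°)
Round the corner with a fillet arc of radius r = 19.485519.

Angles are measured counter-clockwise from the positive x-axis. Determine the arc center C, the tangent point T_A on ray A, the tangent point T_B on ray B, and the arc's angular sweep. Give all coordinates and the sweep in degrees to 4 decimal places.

bisector direction at 28.7965° = (0.876336,0.481700)
center distance |VC| = r/sin(θ/2) = 19.485519/sin(31.9142°) = 36.859105
C = V + |VC|·bis = (32.9443,13.0152)
T_A = V + ((C−V)·d_A)·d_A = V + 31.2875·d_A = (31.8846,-6.4415)
T_B = V + ((C−V)·d_B)·d_B = V + 31.2875·d_B = (15.9498,22.5479)
sweep = 180° − θ = 116.1716°

center=(32.9443,13.0152) T_A=(31.8846,-6.4415) T_B=(15.9498,22.5479) sweep=116.1716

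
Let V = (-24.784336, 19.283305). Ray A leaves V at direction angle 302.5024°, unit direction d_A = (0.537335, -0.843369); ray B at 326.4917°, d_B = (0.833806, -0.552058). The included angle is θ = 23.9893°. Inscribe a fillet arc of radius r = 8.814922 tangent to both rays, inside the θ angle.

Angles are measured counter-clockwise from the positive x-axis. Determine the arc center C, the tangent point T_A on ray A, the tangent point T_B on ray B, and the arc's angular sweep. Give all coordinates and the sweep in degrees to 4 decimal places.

center=(4.9439,-10.9715) T_A=(-2.4903,-15.7081) T_B=(9.8103,-3.6216) sweep=156.0107

bisector direction at 314.4971° = (0.700873,-0.713287)
center distance |VC| = r/sin(θ/2) = 8.814922/sin(11.9947°) = 42.416066
C = V + |VC|·bis = (4.9439,-10.9715)
T_A = V + ((C−V)·d_A)·d_A = V + 41.4900·d_A = (-2.4903,-15.7081)
T_B = V + ((C−V)·d_B)·d_B = V + 41.4900·d_B = (9.8103,-3.6216)
sweep = 180° − θ = 156.0107°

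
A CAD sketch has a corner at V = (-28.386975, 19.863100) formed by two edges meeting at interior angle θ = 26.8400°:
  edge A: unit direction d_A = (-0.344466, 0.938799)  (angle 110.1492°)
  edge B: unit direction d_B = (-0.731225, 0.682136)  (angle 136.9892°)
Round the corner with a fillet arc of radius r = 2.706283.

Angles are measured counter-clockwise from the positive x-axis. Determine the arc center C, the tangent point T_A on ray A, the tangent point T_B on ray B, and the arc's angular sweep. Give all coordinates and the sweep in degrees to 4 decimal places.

bisector direction at 123.5692° = (-0.552944,0.833219)
center distance |VC| = r/sin(θ/2) = 2.706283/sin(13.4200°) = 11.660617
C = V + |VC|·bis = (-34.8346,29.5789)
T_A = V + ((C−V)·d_A)·d_A = V + 11.3422·d_A = (-32.2940,30.5112)
T_B = V + ((C−V)·d_B)·d_B = V + 11.3422·d_B = (-36.6807,27.6000)
sweep = 180° − θ = 153.1600°

center=(-34.8346,29.5789) T_A=(-32.2940,30.5112) T_B=(-36.6807,27.6000) sweep=153.1600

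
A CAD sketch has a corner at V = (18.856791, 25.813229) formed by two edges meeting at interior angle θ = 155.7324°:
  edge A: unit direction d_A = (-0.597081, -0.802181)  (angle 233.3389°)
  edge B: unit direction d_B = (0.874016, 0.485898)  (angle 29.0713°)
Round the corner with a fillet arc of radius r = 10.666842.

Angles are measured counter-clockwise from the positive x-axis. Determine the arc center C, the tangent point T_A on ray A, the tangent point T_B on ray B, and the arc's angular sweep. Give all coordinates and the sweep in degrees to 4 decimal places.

bisector direction at 311.2051° = (0.658756,-0.752356)
center distance |VC| = r/sin(θ/2) = 10.666842/sin(77.8662°) = 10.910591
C = V + |VC|·bis = (26.0442,17.6046)
T_A = V + ((C−V)·d_A)·d_A = V + 2.2934·d_A = (17.4875,23.9735)
T_B = V + ((C−V)·d_B)·d_B = V + 2.2934·d_B = (20.8612,26.9276)
sweep = 180° − θ = 24.2676°

center=(26.0442,17.6046) T_A=(17.4875,23.9735) T_B=(20.8612,26.9276) sweep=24.2676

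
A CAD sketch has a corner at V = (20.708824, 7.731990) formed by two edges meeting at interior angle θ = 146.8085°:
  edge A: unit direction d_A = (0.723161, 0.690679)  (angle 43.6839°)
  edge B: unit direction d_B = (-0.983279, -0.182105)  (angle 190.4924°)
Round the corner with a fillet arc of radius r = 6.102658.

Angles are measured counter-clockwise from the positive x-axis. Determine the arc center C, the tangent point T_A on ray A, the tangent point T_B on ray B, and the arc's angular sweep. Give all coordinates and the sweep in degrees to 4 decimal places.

bisector direction at 117.0882° = (-0.455361,0.890307)
center distance |VC| = r/sin(θ/2) = 6.102658/sin(73.4043°) = 6.367922
C = V + |VC|·bis = (17.8091,13.4014)
T_A = V + ((C−V)·d_A)·d_A = V + 1.8188·d_A = (22.0241,8.9882)
T_B = V + ((C−V)·d_B)·d_B = V + 1.8188·d_B = (18.9204,7.4008)
sweep = 180° − θ = 33.1915°

center=(17.8091,13.4014) T_A=(22.0241,8.9882) T_B=(18.9204,7.4008) sweep=33.1915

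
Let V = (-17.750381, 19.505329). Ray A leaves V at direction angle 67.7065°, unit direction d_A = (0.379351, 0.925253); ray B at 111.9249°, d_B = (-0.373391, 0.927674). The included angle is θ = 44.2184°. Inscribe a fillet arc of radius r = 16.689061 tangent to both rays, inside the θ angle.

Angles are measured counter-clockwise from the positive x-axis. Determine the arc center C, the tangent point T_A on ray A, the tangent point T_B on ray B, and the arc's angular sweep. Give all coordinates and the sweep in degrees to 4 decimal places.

bisector direction at 89.8157° = (0.003217,0.999995)
center distance |VC| = r/sin(θ/2) = 16.689061/sin(22.1092°) = 44.341809
C = V + |VC|·bis = (-17.6077,63.8469)
T_A = V + ((C−V)·d_A)·d_A = V + 41.0813·d_A = (-2.1661,57.5159)
T_B = V + ((C−V)·d_B)·d_B = V + 41.0813·d_B = (-33.0898,57.6154)
sweep = 180° − θ = 135.7816°

center=(-17.6077,63.8469) T_A=(-2.1661,57.5159) T_B=(-33.0898,57.6154) sweep=135.7816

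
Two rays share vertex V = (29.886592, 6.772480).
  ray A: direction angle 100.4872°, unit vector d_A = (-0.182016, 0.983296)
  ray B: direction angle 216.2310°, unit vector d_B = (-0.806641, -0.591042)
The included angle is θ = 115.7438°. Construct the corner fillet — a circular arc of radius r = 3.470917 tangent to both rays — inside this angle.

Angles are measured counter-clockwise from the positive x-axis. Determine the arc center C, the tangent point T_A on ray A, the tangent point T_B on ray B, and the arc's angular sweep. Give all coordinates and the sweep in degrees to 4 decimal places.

bisector direction at 158.3591° = (-0.929513,0.368788)
center distance |VC| = r/sin(θ/2) = 3.470917/sin(57.8719°) = 4.098567
C = V + |VC|·bis = (26.0769,8.2840)
T_A = V + ((C−V)·d_A)·d_A = V + 2.1797·d_A = (29.4899,8.9157)
T_B = V + ((C−V)·d_B)·d_B = V + 2.1797·d_B = (28.1284,5.4842)
sweep = 180° − θ = 64.2562°

center=(26.0769,8.2840) T_A=(29.4899,8.9157) T_B=(28.1284,5.4842) sweep=64.2562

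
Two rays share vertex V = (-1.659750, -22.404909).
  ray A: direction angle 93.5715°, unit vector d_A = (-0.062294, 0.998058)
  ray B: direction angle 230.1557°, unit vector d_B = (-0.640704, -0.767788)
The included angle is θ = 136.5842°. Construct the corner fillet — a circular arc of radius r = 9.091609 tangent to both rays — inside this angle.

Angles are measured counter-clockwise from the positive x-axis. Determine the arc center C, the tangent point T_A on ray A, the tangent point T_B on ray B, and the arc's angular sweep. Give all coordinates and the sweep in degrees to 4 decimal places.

center=(-10.9592,-19.3588) T_A=(-1.8852,-18.7925) T_B=(-3.9787,-25.1839) sweep=43.4158

bisector direction at 161.8636° = (-0.950318,0.311280)
center distance |VC| = r/sin(θ/2) = 9.091609/sin(68.2921°) = 9.785587
C = V + |VC|·bis = (-10.9592,-19.3588)
T_A = V + ((C−V)·d_A)·d_A = V + 3.6194·d_A = (-1.8852,-18.7925)
T_B = V + ((C−V)·d_B)·d_B = V + 3.6194·d_B = (-3.9787,-25.1839)
sweep = 180° − θ = 43.4158°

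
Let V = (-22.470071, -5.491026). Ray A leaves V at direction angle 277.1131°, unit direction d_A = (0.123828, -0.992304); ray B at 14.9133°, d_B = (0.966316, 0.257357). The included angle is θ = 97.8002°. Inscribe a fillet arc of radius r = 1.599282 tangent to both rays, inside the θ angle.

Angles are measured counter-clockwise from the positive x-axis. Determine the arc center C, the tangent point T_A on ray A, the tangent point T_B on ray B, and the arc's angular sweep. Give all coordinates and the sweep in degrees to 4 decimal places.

bisector direction at 326.0132° = (0.829166,-0.559002)
center distance |VC| = r/sin(θ/2) = 1.599282/sin(48.9001°) = 2.122289
C = V + |VC|·bis = (-20.7103,-6.6774)
T_A = V + ((C−V)·d_A)·d_A = V + 1.3951·d_A = (-22.2973,-6.8754)
T_B = V + ((C−V)·d_B)·d_B = V + 1.3951·d_B = (-21.1219,-5.1320)
sweep = 180° − θ = 82.1998°

center=(-20.7103,-6.6774) T_A=(-22.2973,-6.8754) T_B=(-21.1219,-5.1320) sweep=82.1998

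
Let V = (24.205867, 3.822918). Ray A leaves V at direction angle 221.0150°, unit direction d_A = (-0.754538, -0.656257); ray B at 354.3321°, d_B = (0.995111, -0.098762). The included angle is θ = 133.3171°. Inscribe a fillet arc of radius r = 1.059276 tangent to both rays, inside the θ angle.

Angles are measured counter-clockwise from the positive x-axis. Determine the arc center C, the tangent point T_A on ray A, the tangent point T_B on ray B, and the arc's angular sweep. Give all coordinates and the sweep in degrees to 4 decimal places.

center=(24.5561,2.7237) T_A=(23.8610,3.5229) T_B=(24.6607,3.7778) sweep=46.6829

bisector direction at 287.6736° = (0.303593,-0.952802)
center distance |VC| = r/sin(θ/2) = 1.059276/sin(66.6586°) = 1.153694
C = V + |VC|·bis = (24.5561,2.7237)
T_A = V + ((C−V)·d_A)·d_A = V + 0.4571·d_A = (23.8610,3.5229)
T_B = V + ((C−V)·d_B)·d_B = V + 0.4571·d_B = (24.6607,3.7778)
sweep = 180° − θ = 46.6829°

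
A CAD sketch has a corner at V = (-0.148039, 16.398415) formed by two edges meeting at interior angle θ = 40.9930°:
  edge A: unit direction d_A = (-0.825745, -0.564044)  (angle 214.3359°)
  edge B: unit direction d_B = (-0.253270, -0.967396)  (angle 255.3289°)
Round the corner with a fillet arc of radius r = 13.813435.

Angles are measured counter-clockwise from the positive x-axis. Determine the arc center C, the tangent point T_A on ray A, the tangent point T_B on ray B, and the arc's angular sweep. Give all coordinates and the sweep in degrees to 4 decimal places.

bisector direction at 234.8324° = (-0.575970,-0.817471)
center distance |VC| = r/sin(θ/2) = 13.813435/sin(20.4965°) = 39.450032
C = V + |VC|·bis = (-22.8701,-15.8508)
T_A = V + ((C−V)·d_A)·d_A = V + 36.9526·d_A = (-30.6615,-4.4445)
T_B = V + ((C−V)·d_B)·d_B = V + 36.9526·d_B = (-9.5070,-19.3494)
sweep = 180° − θ = 139.0070°

center=(-22.8701,-15.8508) T_A=(-30.6615,-4.4445) T_B=(-9.5070,-19.3494) sweep=139.0070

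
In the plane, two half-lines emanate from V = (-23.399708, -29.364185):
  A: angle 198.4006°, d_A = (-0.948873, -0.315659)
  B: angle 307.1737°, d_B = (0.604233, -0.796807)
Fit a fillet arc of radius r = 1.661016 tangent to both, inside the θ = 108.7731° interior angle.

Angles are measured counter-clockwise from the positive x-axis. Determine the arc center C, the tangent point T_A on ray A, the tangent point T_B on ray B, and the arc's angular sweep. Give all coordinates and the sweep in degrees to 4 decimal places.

bisector direction at 252.7871° = (-0.295922,-0.955212)
center distance |VC| = r/sin(θ/2) = 1.661016/sin(54.3865°) = 2.043160
C = V + |VC|·bis = (-24.0043,-31.3158)
T_A = V + ((C−V)·d_A)·d_A = V + 1.1898·d_A = (-24.5286,-29.7397)
T_B = V + ((C−V)·d_B)·d_B = V + 1.1898·d_B = (-22.6808,-30.3122)
sweep = 180° − θ = 71.2269°

center=(-24.0043,-31.3158) T_A=(-24.5286,-29.7397) T_B=(-22.6808,-30.3122) sweep=71.2269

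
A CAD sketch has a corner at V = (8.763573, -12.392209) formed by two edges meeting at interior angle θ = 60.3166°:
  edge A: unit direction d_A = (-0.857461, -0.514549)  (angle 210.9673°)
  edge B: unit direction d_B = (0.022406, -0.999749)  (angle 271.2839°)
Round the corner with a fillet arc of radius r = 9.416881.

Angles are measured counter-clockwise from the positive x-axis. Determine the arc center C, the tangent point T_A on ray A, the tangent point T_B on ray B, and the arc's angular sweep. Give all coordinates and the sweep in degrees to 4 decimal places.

center=(-0.2878,-28.8061) T_A=(-5.1332,-20.7315) T_B=(9.1267,-28.5951) sweep=119.6834

bisector direction at 241.1256° = (-0.482891,-0.875680)
center distance |VC| = r/sin(θ/2) = 9.416881/sin(30.1583°) = 18.744135
C = V + |VC|·bis = (-0.2878,-28.8061)
T_A = V + ((C−V)·d_A)·d_A = V + 16.2069·d_A = (-5.1332,-20.7315)
T_B = V + ((C−V)·d_B)·d_B = V + 16.2069·d_B = (9.1267,-28.5951)
sweep = 180° − θ = 119.6834°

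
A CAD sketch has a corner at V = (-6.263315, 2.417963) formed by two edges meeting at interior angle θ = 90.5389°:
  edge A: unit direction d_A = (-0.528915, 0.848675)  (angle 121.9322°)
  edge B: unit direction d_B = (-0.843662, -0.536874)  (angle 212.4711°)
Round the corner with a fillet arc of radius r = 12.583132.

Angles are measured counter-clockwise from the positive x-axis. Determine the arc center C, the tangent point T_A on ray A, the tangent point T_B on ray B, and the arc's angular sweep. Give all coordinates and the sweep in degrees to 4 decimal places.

bisector direction at 167.2017° = (-0.975156,0.221520)
center distance |VC| = r/sin(θ/2) = 12.583132/sin(45.2694°) = 17.712136
C = V + |VC|·bis = (-23.5354,6.3416)
T_A = V + ((C−V)·d_A)·d_A = V + 12.4653·d_A = (-12.8564,12.9970)
T_B = V + ((C−V)·d_B)·d_B = V + 12.4653·d_B = (-16.7798,-4.2744)
sweep = 180° − θ = 89.4611°

center=(-23.5354,6.3416) T_A=(-12.8564,12.9970) T_B=(-16.7798,-4.2744) sweep=89.4611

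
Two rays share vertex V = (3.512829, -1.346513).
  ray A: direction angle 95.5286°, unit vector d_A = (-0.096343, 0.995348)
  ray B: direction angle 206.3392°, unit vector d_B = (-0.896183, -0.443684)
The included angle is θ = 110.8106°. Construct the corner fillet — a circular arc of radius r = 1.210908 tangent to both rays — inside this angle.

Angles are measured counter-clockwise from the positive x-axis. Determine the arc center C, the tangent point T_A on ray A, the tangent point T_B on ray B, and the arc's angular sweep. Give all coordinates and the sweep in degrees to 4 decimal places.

bisector direction at 150.9339° = (-0.874060,0.485818)
center distance |VC| = r/sin(θ/2) = 1.210908/sin(55.4053°) = 1.470997
C = V + |VC|·bis = (2.2271,-0.6319)
T_A = V + ((C−V)·d_A)·d_A = V + 0.8352·d_A = (3.4324,-0.5152)
T_B = V + ((C−V)·d_B)·d_B = V + 0.8352·d_B = (2.7644,-1.7171)
sweep = 180° − θ = 69.1894°

center=(2.2271,-0.6319) T_A=(3.4324,-0.5152) T_B=(2.7644,-1.7171) sweep=69.1894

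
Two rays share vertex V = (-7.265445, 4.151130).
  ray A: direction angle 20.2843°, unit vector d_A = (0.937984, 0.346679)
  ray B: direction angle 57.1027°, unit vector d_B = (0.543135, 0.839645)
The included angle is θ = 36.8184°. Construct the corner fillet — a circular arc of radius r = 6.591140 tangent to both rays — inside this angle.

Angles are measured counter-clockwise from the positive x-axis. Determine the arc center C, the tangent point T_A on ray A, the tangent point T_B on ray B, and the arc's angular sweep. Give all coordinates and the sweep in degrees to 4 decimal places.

bisector direction at 38.6935° = (0.780501,0.625154)
center distance |VC| = r/sin(θ/2) = 6.591140/sin(18.4092°) = 20.871155
C = V + |VC|·bis = (9.0245,17.1988)
T_A = V + ((C−V)·d_A)·d_A = V + 19.8031·d_A = (11.3095,11.0164)
T_B = V + ((C−V)·d_B)·d_B = V + 19.8031·d_B = (3.4903,20.7787)
sweep = 180° − θ = 143.1816°

center=(9.0245,17.1988) T_A=(11.3095,11.0164) T_B=(3.4903,20.7787) sweep=143.1816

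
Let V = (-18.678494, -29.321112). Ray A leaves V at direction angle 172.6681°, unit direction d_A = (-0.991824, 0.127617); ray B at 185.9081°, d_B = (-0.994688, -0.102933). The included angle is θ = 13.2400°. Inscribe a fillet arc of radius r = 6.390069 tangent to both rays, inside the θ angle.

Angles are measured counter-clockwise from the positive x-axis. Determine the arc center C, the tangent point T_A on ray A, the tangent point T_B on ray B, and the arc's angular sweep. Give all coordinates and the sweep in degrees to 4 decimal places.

center=(-74.1032,-28.6324) T_A=(-73.2877,-22.2946) T_B=(-73.4454,-34.9886) sweep=166.7600

bisector direction at 179.2881° = (-0.999923,0.012425)
center distance |VC| = r/sin(θ/2) = 6.390069/sin(6.6200°) = 55.428982
C = V + |VC|·bis = (-74.1032,-28.6324)
T_A = V + ((C−V)·d_A)·d_A = V + 55.0594·d_A = (-73.2877,-22.2946)
T_B = V + ((C−V)·d_B)·d_B = V + 55.0594·d_B = (-73.4454,-34.9886)
sweep = 180° − θ = 166.7600°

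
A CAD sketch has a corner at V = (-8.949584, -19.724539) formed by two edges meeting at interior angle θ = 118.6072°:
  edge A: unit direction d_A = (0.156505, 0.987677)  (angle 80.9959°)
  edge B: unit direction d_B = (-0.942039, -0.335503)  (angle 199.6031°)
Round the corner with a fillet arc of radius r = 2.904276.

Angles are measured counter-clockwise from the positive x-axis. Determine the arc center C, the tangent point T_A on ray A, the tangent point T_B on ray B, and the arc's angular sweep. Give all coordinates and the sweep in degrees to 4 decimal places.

bisector direction at 140.2995° = (-0.769394,0.638775)
center distance |VC| = r/sin(θ/2) = 2.904276/sin(59.3036°) = 3.377519
C = V + |VC|·bis = (-11.5482,-17.5671)
T_A = V + ((C−V)·d_A)·d_A = V + 1.7242·d_A = (-8.6797,-18.0216)
T_B = V + ((C−V)·d_B)·d_B = V + 1.7242·d_B = (-10.5738,-20.3030)
sweep = 180° − θ = 61.3928°

center=(-11.5482,-17.5671) T_A=(-8.6797,-18.0216) T_B=(-10.5738,-20.3030) sweep=61.3928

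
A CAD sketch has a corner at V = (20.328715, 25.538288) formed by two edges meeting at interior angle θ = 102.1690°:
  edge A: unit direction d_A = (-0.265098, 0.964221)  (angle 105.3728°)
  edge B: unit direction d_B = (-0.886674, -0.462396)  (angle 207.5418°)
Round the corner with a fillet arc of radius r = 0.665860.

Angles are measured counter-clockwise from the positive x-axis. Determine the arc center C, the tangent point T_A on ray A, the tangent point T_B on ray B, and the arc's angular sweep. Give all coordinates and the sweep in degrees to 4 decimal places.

center=(19.5442,25.8801) T_A=(20.1862,26.0566) T_B=(19.8521,25.2897) sweep=77.8310

bisector direction at 156.4573° = (-0.916763,0.399432)
center distance |VC| = r/sin(θ/2) = 0.665860/sin(51.0845°) = 0.855781
C = V + |VC|·bis = (19.5442,25.8801)
T_A = V + ((C−V)·d_A)·d_A = V + 0.5376·d_A = (20.1862,26.0566)
T_B = V + ((C−V)·d_B)·d_B = V + 0.5376·d_B = (19.8521,25.2897)
sweep = 180° − θ = 77.8310°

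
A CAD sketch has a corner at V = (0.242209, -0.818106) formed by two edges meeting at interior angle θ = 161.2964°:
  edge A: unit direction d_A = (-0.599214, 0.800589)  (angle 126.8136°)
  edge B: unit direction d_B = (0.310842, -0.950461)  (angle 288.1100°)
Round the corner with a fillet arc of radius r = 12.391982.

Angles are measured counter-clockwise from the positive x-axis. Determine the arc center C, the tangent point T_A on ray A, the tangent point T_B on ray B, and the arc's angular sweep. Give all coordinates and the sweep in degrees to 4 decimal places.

bisector direction at 207.4618° = (-0.887318,-0.461157)
center distance |VC| = r/sin(θ/2) = 12.391982/sin(80.6482°) = 12.558900
C = V + |VC|·bis = (-10.9015,-6.6097)
T_A = V + ((C−V)·d_A)·d_A = V + 2.0408·d_A = (-0.9806,0.8157)
T_B = V + ((C−V)·d_B)·d_B = V + 2.0408·d_B = (0.8766,-2.7578)
sweep = 180° − θ = 18.7036°

center=(-10.9015,-6.6097) T_A=(-0.9806,0.8157) T_B=(0.8766,-2.7578) sweep=18.7036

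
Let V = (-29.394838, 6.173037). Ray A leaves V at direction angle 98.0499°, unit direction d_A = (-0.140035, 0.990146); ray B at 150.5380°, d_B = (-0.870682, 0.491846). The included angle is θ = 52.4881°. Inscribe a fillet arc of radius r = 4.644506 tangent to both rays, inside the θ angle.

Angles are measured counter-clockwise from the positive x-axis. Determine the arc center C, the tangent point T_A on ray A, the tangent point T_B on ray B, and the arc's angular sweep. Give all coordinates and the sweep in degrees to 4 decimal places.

center=(-35.3128,14.8504) T_A=(-30.7141,15.5008) T_B=(-37.5972,10.8065) sweep=127.5119

bisector direction at 124.2939° = (-0.563439,0.826158)
center distance |VC| = r/sin(θ/2) = 4.644506/sin(26.2441°) = 10.503285
C = V + |VC|·bis = (-35.3128,14.8504)
T_A = V + ((C−V)·d_A)·d_A = V + 9.4206·d_A = (-30.7141,15.5008)
T_B = V + ((C−V)·d_B)·d_B = V + 9.4206·d_B = (-37.5972,10.8065)
sweep = 180° − θ = 127.5119°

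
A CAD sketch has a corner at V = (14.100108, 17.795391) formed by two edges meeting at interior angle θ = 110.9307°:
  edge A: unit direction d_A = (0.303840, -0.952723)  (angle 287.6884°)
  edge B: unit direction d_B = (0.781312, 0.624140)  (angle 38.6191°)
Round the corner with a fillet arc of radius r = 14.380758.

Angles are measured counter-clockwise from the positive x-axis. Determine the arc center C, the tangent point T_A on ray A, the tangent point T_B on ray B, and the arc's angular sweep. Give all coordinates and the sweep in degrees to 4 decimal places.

center=(30.8079,12.7363) T_A=(17.1070,8.3668) T_B=(21.8323,23.9722) sweep=69.0693

bisector direction at 343.1538° = (0.957086,-0.289804)
center distance |VC| = r/sin(θ/2) = 14.380758/sin(55.4654°) = 17.456963
C = V + |VC|·bis = (30.8079,12.7363)
T_A = V + ((C−V)·d_A)·d_A = V + 9.8964·d_A = (17.1070,8.3668)
T_B = V + ((C−V)·d_B)·d_B = V + 9.8964·d_B = (21.8323,23.9722)
sweep = 180° − θ = 69.0693°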